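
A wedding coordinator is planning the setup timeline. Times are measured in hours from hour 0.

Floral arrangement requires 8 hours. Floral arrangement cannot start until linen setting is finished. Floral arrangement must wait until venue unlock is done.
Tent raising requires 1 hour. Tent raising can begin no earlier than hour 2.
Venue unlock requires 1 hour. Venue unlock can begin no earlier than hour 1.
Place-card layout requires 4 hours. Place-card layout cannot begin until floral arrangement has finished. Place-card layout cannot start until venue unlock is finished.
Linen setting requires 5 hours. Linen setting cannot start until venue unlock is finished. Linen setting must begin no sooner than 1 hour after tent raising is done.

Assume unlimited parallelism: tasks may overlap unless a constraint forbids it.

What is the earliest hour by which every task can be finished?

Tent raising cannot begin until its own release at hour 2. It runs from hour 2 to 2 + 1 = hour 3.
Venue unlock waits on its own release at hour 1, so it starts at hour 1 and finishes at 1 + 1 = hour 2.
For linen setting: venue unlock (finishes hour 2); tent raising (finishes hour 3, plus 1-hour gap → hour 4). Taking the maximum gives a start of hour 4, and it finishes at 4 + 5 = hour 9.
Floral arrangement needs all of linen setting (finishes hour 9); venue unlock (finishes hour 2). That puts its earliest start at hour 9; it finishes at 9 + 8 = hour 17.
Place-card layout needs all of floral arrangement (finishes hour 17); venue unlock (finishes hour 2). That puts its earliest start at hour 17; it finishes at 17 + 4 = hour 21.
All tasks are finished once the last one completes. Finish times: Venue unlock at 2, Tent raising at 3, Linen setting at 9, Floral arrangement at 17, Place-card layout at 21. The latest is hour 21.

21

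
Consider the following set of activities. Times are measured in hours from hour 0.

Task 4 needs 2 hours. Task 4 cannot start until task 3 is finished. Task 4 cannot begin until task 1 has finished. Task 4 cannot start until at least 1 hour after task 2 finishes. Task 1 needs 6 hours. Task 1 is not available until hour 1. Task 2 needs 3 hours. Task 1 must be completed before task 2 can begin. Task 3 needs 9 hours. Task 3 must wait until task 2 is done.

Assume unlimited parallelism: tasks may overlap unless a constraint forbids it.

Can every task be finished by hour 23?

Yes

Task 1 cannot begin until its own release at hour 1. It runs from hour 1 to 1 + 6 = hour 7.
Task 2 cannot begin until task 1 (finishes hour 7). It runs from hour 7 to 7 + 3 = hour 10.
Task 3 waits on task 2 (finishes hour 10), so it starts at hour 10 and finishes at 10 + 9 = hour 19.
Task 4 needs all of task 3 (finishes hour 19); task 1 (finishes hour 7); task 2 (finishes hour 10, plus 1-hour gap → hour 11). That puts its earliest start at hour 19; it finishes at 19 + 2 = hour 21.
Every task is finished by hour 21, which is no later than the deadline of 23, so the schedule is feasible.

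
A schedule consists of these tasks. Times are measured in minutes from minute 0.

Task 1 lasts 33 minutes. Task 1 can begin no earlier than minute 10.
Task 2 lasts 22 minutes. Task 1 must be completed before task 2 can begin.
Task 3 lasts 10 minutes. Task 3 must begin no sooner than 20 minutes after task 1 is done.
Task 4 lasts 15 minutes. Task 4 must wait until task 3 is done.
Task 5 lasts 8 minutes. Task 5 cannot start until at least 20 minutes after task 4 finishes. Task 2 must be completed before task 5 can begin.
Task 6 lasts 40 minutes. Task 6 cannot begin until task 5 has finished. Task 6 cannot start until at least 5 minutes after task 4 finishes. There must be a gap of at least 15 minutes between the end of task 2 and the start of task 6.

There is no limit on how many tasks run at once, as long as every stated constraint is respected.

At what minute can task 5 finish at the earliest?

116

Task 1 waits on its own release at minute 10, so it starts at minute 10 and finishes at 10 + 33 = minute 43.
After task 1 (finishes minute 43, plus 20-minute gap → minute 63), task 3 can start at minute 63 and finishes at minute 73.
Task 4 cannot begin until task 3 (finishes minute 73). It runs from minute 73 to 73 + 15 = minute 88.
Task 2 waits on task 1 (finishes minute 43), so it starts at minute 43 and finishes at 43 + 22 = minute 65.
For task 5: task 4 (finishes minute 88, plus 20-minute gap → minute 108); task 2 (finishes minute 65). Taking the maximum gives a start of minute 108, and it finishes at 108 + 8 = minute 116.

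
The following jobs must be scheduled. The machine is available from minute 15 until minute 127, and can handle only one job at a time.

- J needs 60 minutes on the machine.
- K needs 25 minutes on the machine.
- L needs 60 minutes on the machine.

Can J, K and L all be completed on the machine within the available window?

No

The machine window is 127 − 15 = 112 minutes.
Running back to back, the jobs need 60 + 25 + 60 = 145 minutes on the machine.
Since 145 > 112, they cannot all fit.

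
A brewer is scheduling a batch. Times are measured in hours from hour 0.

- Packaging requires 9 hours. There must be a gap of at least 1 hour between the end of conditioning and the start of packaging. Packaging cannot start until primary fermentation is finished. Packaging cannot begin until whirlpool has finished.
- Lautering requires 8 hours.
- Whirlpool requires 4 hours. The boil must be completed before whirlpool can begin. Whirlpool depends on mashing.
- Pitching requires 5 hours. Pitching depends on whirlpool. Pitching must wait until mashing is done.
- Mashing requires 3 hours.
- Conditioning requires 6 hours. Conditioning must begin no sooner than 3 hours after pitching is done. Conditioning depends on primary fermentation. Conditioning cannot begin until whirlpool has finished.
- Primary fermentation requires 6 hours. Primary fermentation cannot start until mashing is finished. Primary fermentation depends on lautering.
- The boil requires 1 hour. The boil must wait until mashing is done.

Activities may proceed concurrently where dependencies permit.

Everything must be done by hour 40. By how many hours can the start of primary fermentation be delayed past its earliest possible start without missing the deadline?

Lautering can start immediately at hour 0; it finishes at hour 8.
Mashing has no prerequisites, so it starts at hour 0 and finishes at hour 3.
Primary fermentation needs all of mashing (finishes hour 3); lautering (finishes hour 8). That puts its earliest start at hour 8; it finishes at 8 + 6 = hour 14.

Working backward from the deadline:
To finish by hour 40, packaging (duration 9) must start no later than hour 31.
Conditioning has to be done before packaging (must start by hour 31, minus 1-hour gap → hour 30). That means finishing by hour 30, i.e. starting by 30 − 6 = hour 24.
Primary fermentation feeds conditioning (must start by hour 24); packaging (must start by hour 31). Taking the minimum, primary fermentation must finish by hour 24 and start by 24 − 6 = hour 18.
So primary fermentation can start as early as hour 8 and as late as hour 18, giving 18 − 8 = 10 hours of slack.

10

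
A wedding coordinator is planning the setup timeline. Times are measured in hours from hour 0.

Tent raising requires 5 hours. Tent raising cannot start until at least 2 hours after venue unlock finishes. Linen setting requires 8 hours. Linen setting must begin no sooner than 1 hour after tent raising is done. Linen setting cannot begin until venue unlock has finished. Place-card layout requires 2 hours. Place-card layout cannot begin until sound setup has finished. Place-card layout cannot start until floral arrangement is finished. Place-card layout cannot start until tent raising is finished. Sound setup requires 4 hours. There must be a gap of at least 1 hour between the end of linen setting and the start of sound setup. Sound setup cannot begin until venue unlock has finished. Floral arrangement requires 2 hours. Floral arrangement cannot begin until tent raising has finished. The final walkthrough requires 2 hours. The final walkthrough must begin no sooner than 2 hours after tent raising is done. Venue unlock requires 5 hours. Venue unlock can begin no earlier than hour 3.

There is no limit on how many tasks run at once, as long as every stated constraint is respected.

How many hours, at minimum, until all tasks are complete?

Venue unlock waits on its own release at hour 3, so it starts at hour 3 and finishes at 3 + 5 = hour 8.
Tent raising waits on venue unlock (finishes hour 8, plus 2-hour gap → hour 10), so it starts at hour 10 and finishes at 10 + 5 = hour 15.
The final walkthrough cannot begin until tent raising (finishes hour 15, plus 2-hour gap → hour 17). It runs from hour 17 to 17 + 2 = hour 19.
Floral arrangement waits on tent raising (finishes hour 15), so it starts at hour 15 and finishes at 15 + 2 = hour 17.
Linen setting cannot start until tent raising (finishes hour 15, plus 1-hour gap → hour 16); venue unlock (finishes hour 8). The controlling bound is hour 16, so linen setting finishes at 16 + 8 = hour 24.
Sound setup needs all of linen setting (finishes hour 24, plus 1-hour gap → hour 25); venue unlock (finishes hour 8). That puts its earliest start at hour 25; it finishes at 25 + 4 = hour 29.
For place-card layout: sound setup (finishes hour 29); floral arrangement (finishes hour 17); tent raising (finishes hour 15). Taking the maximum gives a start of hour 29, and it finishes at 29 + 2 = hour 31.
All tasks are finished once the last one completes. Finish times: Venue unlock at 8, Tent raising at 15, Linen setting at 24, Floral arrangement at 17, Sound setup at 29, Place-card layout at 31, The final walkthrough at 19. The latest is hour 31.

31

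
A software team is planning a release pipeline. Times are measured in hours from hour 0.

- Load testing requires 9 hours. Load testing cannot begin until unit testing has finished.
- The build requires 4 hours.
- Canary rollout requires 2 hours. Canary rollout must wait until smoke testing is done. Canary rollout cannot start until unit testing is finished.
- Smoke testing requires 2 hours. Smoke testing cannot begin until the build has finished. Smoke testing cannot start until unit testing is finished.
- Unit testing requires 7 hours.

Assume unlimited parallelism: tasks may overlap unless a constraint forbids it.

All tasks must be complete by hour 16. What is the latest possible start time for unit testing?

0

Nothing follows canary rollout; the deadline of hour 16 is its only limit. It must start by 16 − 2 = hour 14.
Smoke testing has to be done before canary rollout (must start by hour 14). That means finishing by hour 14, i.e. starting by 14 − 2 = hour 12.
Nothing follows load testing; the deadline of hour 16 is its only limit. It must start by 16 − 9 = hour 7.
Unit testing has several dependents: smoke testing (must start by hour 12); canary rollout (must start by hour 14); load testing (must start by hour 7). The earliest of those limits is hour 7, so unit testing must start by 7 − 7 = hour 0.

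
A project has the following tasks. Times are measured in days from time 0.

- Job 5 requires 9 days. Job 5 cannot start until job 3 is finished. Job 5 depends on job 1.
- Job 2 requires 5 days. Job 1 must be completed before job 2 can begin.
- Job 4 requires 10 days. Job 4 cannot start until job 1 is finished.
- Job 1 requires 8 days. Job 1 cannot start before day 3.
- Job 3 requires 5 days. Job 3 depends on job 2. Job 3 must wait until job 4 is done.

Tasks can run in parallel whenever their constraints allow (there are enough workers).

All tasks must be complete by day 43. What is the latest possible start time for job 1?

Job 5 must finish by day 43; it takes 9 days, so it must start by 43 − 9 = day 34.
Job 3 must finish before job 5 (must start by day 34). With a 5-day duration, job 3 must start by 34 − 5 = day 29.
Since job 3 (must start by day 29) depends on it, job 2 must finish by day 29. Backing off its 5-day duration gives a latest start of day 24.
Job 4 feeds into job 3 (must start by day 29); so job 4 must finish by day 29 and therefore start by day 19.
Job 1 has several dependents: job 2 (must start by day 24); job 4 (must start by day 19); job 5 (must start by day 34). The earliest of those limits is day 19, so job 1 must start by 19 − 8 = day 11.

11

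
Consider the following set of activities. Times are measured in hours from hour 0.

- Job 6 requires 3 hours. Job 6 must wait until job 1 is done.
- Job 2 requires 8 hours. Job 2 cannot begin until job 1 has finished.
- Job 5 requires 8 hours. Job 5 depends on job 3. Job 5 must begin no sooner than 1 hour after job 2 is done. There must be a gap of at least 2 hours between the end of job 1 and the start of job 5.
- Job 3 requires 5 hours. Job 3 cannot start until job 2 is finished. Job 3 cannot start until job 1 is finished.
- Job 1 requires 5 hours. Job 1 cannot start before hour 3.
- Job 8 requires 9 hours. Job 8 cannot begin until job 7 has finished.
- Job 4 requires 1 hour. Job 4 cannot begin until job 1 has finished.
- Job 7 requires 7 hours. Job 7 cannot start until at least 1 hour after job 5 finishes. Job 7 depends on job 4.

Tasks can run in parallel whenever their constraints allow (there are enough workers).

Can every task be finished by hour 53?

After its own release at hour 3, job 1 can start at hour 3 and finishes at hour 8.
After job 1 (finishes hour 8), job 6 can start at hour 8 and finishes at hour 11.
Job 4 waits on job 1 (finishes hour 8), so it starts at hour 8 and finishes at 8 + 1 = hour 9.
Job 2 waits on job 1 (finishes hour 8), so it starts at hour 8 and finishes at 8 + 8 = hour 16.
Job 3 needs all of job 2 (finishes hour 16); job 1 (finishes hour 8). That puts its earliest start at hour 16; it finishes at 16 + 5 = hour 21.
Job 5 cannot start until job 3 (finishes hour 21); job 2 (finishes hour 16, plus 1-hour gap → hour 17); job 1 (finishes hour 8, plus 2-hour gap → hour 10). The controlling bound is hour 21, so job 5 finishes at 21 + 8 = hour 29.
For job 7: job 5 (finishes hour 29, plus 1-hour gap → hour 30); job 4 (finishes hour 9). Taking the maximum gives a start of hour 30, and it finishes at 30 + 7 = hour 37.
Job 8 waits on job 7 (finishes hour 37), so it starts at hour 37 and finishes at 37 + 9 = hour 46.
Every task is finished by hour 46, which is no later than the deadline of 53, so the schedule is feasible.

Yes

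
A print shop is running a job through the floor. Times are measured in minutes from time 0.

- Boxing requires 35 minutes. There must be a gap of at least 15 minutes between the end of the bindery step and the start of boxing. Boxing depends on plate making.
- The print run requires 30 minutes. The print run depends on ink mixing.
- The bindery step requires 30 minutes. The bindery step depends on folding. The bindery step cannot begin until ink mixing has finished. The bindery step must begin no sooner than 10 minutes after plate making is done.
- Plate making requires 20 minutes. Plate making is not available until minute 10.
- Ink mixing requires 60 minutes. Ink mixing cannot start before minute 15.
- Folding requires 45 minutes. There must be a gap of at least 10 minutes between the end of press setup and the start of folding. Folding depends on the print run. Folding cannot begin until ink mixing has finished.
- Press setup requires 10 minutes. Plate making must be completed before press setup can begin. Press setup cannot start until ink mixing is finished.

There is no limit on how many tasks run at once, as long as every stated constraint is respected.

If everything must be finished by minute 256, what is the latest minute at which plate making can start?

Nothing follows boxing; the deadline of minute 256 is its only limit. It must start by 256 − 35 = minute 221.
Since boxing (must start by minute 221, minus 15-minute gap → minute 206) depends on it, the bindery step must finish by minute 206. Backing off its 30-minute duration gives a latest start of minute 176.
Folding has to be done before the bindery step (must start by minute 176). That means finishing by minute 176, i.e. starting by 176 − 45 = minute 131.
Press setup must finish before folding (must start by minute 131, minus 10-minute gap → minute 121). With a 10-minute duration, press setup must start by 121 − 10 = minute 111.
Plate making has several dependents: press setup (must start by minute 111); the bindery step (must start by minute 176, minus 10-minute gap → minute 166); boxing (must start by minute 221). The earliest of those limits is minute 111, so plate making must start by 111 − 20 = minute 91.

91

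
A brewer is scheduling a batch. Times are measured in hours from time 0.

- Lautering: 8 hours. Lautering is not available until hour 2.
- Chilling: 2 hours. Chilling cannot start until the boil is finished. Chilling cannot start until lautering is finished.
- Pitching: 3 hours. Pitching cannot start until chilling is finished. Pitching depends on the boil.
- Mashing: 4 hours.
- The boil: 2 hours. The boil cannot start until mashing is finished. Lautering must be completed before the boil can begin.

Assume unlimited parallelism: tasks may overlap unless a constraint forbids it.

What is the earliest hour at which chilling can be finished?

14

Lautering waits on its own release at hour 2, so it starts at hour 2 and finishes at 2 + 8 = hour 10.
Mashing can start immediately at hour 0; it finishes at hour 4.
For the boil: mashing (finishes hour 4); lautering (finishes hour 10). Taking the maximum gives a start of hour 10, and it finishes at 10 + 2 = hour 12.
Chilling has to wait for the boil (finishes hour 12); lautering (finishes hour 10). The latest of these is hour 12, so chilling runs hour 12 to 12 + 2 = hour 14.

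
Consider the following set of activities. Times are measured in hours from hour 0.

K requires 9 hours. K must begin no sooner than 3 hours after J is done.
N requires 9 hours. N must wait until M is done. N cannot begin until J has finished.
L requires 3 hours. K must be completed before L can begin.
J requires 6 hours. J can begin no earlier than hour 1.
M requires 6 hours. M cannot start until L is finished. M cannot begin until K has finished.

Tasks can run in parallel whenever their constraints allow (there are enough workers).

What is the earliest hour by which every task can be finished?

37

J waits on its own release at hour 1, so it starts at hour 1 and finishes at 1 + 6 = hour 7.
After J (finishes hour 7, plus 3-hour gap → hour 10), K can start at hour 10 and finishes at hour 19.
L cannot begin until K (finishes hour 19). It runs from hour 19 to 19 + 3 = hour 22.
M has to wait for L (finishes hour 22); K (finishes hour 19). The latest of these is hour 22, so M runs hour 22 to 22 + 6 = hour 28.
N cannot start until M (finishes hour 28); J (finishes hour 7). The controlling bound is hour 28, so N finishes at 28 + 9 = hour 37.
All tasks are finished once the last one completes. Finish times: J at 7, K at 19, L at 22, M at 28, N at 37. The latest is hour 37.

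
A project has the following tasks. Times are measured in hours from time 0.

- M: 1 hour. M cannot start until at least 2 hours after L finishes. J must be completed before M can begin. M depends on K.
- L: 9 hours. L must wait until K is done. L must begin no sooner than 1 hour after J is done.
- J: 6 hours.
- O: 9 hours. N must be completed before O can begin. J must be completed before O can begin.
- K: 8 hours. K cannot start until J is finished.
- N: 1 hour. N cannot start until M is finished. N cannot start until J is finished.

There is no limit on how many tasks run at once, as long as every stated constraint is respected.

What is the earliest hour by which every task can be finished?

36

J can start immediately at hour 0; it finishes at hour 6.
After J (finishes hour 6), K can start at hour 6 and finishes at hour 14.
L cannot start until K (finishes hour 14); J (finishes hour 6, plus 1-hour gap → hour 7). The controlling bound is hour 14, so L finishes at 14 + 9 = hour 23.
M needs all of L (finishes hour 23, plus 2-hour gap → hour 25); J (finishes hour 6); K (finishes hour 14). That puts its earliest start at hour 25; it finishes at 25 + 1 = hour 26.
For N: M (finishes hour 26); J (finishes hour 6). Taking the maximum gives a start of hour 26, and it finishes at 26 + 1 = hour 27.
O has to wait for N (finishes hour 27); J (finishes hour 6). The latest of these is hour 27, so O runs hour 27 to 27 + 9 = hour 36.
All tasks are finished once the last one completes. Finish times: J at 6, K at 14, L at 23, M at 26, N at 27, O at 36. The latest is hour 36.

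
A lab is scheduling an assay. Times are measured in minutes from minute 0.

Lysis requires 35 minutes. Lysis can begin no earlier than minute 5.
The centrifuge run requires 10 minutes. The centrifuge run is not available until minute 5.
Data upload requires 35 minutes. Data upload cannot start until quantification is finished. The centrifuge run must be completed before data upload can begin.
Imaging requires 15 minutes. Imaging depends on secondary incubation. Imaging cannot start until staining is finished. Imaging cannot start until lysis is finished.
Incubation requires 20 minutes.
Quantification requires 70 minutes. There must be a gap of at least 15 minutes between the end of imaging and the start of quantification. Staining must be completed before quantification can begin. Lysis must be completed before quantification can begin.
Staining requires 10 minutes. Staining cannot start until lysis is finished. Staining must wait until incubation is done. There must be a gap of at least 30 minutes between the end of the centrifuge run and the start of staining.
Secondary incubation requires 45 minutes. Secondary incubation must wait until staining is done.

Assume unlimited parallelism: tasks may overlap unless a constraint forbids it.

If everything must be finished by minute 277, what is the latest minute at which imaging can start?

Nothing follows data upload; the deadline of minute 277 is its only limit. It must start by 277 − 35 = minute 242.
Quantification feeds into data upload (must start by minute 242); so quantification must finish by minute 242 and therefore start by minute 172.
Imaging feeds into quantification (must start by minute 172, minus 15-minute gap → minute 157); so imaging must finish by minute 157 and therefore start by minute 142.

142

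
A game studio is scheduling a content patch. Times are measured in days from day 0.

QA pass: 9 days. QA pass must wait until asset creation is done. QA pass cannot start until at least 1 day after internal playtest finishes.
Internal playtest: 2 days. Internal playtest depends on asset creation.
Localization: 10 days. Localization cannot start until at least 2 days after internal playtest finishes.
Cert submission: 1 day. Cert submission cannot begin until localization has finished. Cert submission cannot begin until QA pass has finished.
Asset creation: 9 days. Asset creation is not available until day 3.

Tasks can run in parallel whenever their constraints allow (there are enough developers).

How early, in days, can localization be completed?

Asset creation waits on its own release at day 3, so it starts at day 3 and finishes at 3 + 9 = day 12.
Internal playtest waits on asset creation (finishes day 12), so it starts at day 12 and finishes at 12 + 2 = day 14.
Localization waits on internal playtest (finishes day 14, plus 2-day gap → day 16), so it starts at day 16 and finishes at 16 + 10 = day 26.

26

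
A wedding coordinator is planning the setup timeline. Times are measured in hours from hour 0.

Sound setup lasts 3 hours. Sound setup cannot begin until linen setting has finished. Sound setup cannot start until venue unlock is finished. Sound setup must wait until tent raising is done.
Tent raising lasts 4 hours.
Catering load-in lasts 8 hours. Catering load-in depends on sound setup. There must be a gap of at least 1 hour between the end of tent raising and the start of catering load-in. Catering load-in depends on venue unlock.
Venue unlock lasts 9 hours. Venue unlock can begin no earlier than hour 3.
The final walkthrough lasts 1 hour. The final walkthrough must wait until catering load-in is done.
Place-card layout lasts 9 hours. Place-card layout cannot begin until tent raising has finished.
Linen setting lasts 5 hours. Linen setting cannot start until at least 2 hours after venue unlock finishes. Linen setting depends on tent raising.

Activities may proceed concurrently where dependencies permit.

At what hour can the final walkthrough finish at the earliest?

31

Tent raising can start immediately at hour 0; it finishes at hour 4.
Venue unlock waits on its own release at hour 3, so it starts at hour 3 and finishes at 3 + 9 = hour 12.
For linen setting: venue unlock (finishes hour 12, plus 2-hour gap → hour 14); tent raising (finishes hour 4). Taking the maximum gives a start of hour 14, and it finishes at 14 + 5 = hour 19.
Sound setup cannot start until linen setting (finishes hour 19); venue unlock (finishes hour 12); tent raising (finishes hour 4). The controlling bound is hour 19, so sound setup finishes at 19 + 3 = hour 22.
Catering load-in cannot start until sound setup (finishes hour 22); tent raising (finishes hour 4, plus 1-hour gap → hour 5); venue unlock (finishes hour 12). The controlling bound is hour 22, so catering load-in finishes at 22 + 8 = hour 30.
After catering load-in (finishes hour 30), the final walkthrough can start at hour 30 and finishes at hour 31.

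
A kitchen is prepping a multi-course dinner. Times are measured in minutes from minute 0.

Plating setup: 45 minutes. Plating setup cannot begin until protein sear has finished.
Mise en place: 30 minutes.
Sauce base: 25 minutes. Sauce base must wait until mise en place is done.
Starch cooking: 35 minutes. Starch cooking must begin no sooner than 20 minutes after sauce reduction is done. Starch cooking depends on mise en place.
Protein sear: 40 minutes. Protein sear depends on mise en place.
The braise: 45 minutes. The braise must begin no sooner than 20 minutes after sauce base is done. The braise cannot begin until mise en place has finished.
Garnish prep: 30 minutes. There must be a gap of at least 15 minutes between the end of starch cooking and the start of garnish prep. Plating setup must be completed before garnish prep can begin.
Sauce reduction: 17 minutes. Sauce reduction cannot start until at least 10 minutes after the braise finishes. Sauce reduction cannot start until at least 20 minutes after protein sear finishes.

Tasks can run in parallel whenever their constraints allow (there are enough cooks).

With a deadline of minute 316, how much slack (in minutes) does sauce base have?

Nothing blocks mise en place, so it runs from minute 0 to minute 30.
After mise en place (finishes minute 30), sauce base can start at minute 30 and finishes at minute 55.

Working backward from the deadline:
Garnish prep has no dependents, so it just needs to finish by minute 316. Starting by 316 − 30 = minute 286 achieves that.
Since garnish prep (must start by minute 286, minus 15-minute gap → minute 271) depends on it, starch cooking must finish by minute 271. Backing off its 35-minute duration gives a latest start of minute 236.
Sauce reduction has to be done before starch cooking (must start by minute 236, minus 20-minute gap → minute 216). That means finishing by minute 216, i.e. starting by 216 − 17 = minute 199.
The braise has to be done before sauce reduction (must start by minute 199, minus 10-minute gap → minute 189). That means finishing by minute 189, i.e. starting by 189 − 45 = minute 144.
Sauce base has to be done before the braise (must start by minute 144, minus 20-minute gap → minute 124). That means finishing by minute 124, i.e. starting by 124 − 25 = minute 99.
So sauce base can start as early as minute 30 and as late as minute 99, giving 99 − 30 = 69 minutes of slack.

69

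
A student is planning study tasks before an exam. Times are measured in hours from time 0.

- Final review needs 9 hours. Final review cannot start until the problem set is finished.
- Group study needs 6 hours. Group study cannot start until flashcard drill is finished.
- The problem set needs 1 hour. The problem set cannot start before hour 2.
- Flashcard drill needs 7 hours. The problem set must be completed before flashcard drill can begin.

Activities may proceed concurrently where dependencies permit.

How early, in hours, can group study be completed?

16

After its own release at hour 2, the problem set can start at hour 2 and finishes at hour 3.
After the problem set (finishes hour 3), flashcard drill can start at hour 3 and finishes at hour 10.
After flashcard drill (finishes hour 10), group study can start at hour 10 and finishes at hour 16.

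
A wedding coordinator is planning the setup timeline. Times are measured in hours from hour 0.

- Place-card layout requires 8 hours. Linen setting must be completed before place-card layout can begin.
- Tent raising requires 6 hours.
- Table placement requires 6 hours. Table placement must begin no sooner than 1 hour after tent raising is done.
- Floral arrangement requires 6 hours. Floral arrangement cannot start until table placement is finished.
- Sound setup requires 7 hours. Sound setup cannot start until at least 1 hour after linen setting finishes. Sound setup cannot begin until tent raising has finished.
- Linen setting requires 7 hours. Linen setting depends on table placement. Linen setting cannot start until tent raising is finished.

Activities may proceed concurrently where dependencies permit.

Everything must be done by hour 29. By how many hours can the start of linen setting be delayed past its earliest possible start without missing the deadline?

1

Tent raising can start immediately at hour 0; it finishes at hour 6.
Table placement waits on tent raising (finishes hour 6, plus 1-hour gap → hour 7), so it starts at hour 7 and finishes at 7 + 6 = hour 13.
Linen setting has to wait for table placement (finishes hour 13); tent raising (finishes hour 6). The latest of these is hour 13, so linen setting runs hour 13 to 13 + 7 = hour 20.

Working backward from the deadline:
Sound setup must finish by hour 29; it takes 7 hours, so it must start by 29 − 7 = hour 22.
Place-card layout must finish by hour 29; it takes 8 hours, so it must start by 29 − 8 = hour 21.
Linen setting feeds sound setup (must start by hour 22, minus 1-hour gap → hour 21); place-card layout (must start by hour 21). Taking the minimum, linen setting must finish by hour 21 and start by 21 − 7 = hour 14.
So linen setting can start as early as hour 13 and as late as hour 14, giving 14 − 13 = 1 hour of slack.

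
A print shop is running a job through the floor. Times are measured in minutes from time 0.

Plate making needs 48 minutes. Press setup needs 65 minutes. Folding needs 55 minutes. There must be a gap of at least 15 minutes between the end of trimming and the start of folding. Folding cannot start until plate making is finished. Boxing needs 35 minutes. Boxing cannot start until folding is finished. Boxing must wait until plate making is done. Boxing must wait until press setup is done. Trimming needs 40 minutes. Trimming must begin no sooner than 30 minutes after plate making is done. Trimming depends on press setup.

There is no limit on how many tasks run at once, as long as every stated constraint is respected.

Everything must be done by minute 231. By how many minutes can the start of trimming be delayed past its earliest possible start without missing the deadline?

Nothing blocks press setup, so it runs from minute 0 to minute 65.
Plate making can start immediately at minute 0; it finishes at minute 48.
Trimming cannot start until plate making (finishes minute 48, plus 30-minute gap → minute 78); press setup (finishes minute 65). The controlling bound is minute 78, so trimming finishes at 78 + 40 = minute 118.

Working backward from the deadline:
Boxing must finish by minute 231; it takes 35 minutes, so it must start by 231 − 35 = minute 196.
Folding has to be done before boxing (must start by minute 196). That means finishing by minute 196, i.e. starting by 196 − 55 = minute 141.
Since folding (must start by minute 141, minus 15-minute gap → minute 126) depends on it, trimming must finish by minute 126. Backing off its 40-minute duration gives a latest start of minute 86.
So trimming can start as early as minute 78 and as late as minute 86, giving 86 − 78 = 8 minutes of slack.

8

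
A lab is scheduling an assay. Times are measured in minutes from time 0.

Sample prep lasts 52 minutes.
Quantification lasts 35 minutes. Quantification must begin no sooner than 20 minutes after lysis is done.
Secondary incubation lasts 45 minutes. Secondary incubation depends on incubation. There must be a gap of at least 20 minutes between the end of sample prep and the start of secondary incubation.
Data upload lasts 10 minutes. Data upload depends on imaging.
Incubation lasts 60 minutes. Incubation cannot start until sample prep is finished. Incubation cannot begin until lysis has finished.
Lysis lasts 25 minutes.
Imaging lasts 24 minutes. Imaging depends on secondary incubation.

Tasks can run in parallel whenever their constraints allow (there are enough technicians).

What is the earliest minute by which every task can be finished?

191

Nothing blocks lysis, so it runs from minute 0 to minute 25.
Quantification waits on lysis (finishes minute 25, plus 20-minute gap → minute 45), so it starts at minute 45 and finishes at 45 + 35 = minute 80.
Sample prep has no prerequisites, so it starts at minute 0 and finishes at minute 52.
Incubation has to wait for sample prep (finishes minute 52); lysis (finishes minute 25). The latest of these is minute 52, so incubation runs minute 52 to 52 + 60 = minute 112.
Secondary incubation needs all of incubation (finishes minute 112); sample prep (finishes minute 52, plus 20-minute gap → minute 72). That puts its earliest start at minute 112; it finishes at 112 + 45 = minute 157.
After secondary incubation (finishes minute 157), imaging can start at minute 157 and finishes at minute 181.
Data upload waits on imaging (finishes minute 181), so it starts at minute 181 and finishes at 181 + 10 = minute 191.
All tasks are finished once the last one completes. Finish times: Sample prep at 52, Lysis at 25, Incubation at 112, Secondary incubation at 157, Imaging at 181, Quantification at 80, Data upload at 191. The latest is minute 191.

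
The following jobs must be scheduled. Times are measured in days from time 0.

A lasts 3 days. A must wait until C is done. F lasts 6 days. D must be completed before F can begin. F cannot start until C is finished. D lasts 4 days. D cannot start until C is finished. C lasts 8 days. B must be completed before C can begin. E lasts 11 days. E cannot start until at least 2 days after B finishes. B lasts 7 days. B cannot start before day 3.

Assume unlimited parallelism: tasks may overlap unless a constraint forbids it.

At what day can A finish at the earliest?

21

B cannot begin until its own release at day 3. It runs from day 3 to 3 + 7 = day 10.
C waits on B (finishes day 10), so it starts at day 10 and finishes at 10 + 8 = day 18.
After C (finishes day 18), A can start at day 18 and finishes at day 21.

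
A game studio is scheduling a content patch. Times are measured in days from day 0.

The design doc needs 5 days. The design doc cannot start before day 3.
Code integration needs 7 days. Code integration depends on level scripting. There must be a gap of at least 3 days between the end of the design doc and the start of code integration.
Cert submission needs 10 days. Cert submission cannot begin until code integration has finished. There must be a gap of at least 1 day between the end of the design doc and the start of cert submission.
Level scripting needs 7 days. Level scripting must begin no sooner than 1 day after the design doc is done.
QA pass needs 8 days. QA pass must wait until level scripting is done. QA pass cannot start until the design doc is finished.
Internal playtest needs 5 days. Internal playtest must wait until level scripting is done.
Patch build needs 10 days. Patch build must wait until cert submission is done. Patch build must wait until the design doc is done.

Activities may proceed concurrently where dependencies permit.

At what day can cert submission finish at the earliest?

33

The design doc cannot begin until its own release at day 3. It runs from day 3 to 3 + 5 = day 8.
After the design doc (finishes day 8, plus 1-day gap → day 9), level scripting can start at day 9 and finishes at day 16.
Code integration has to wait for level scripting (finishes day 16); the design doc (finishes day 8, plus 3-day gap → day 11). The latest of these is day 16, so code integration runs day 16 to 16 + 7 = day 23.
Cert submission cannot start until code integration (finishes day 23); the design doc (finishes day 8, plus 1-day gap → day 9). The controlling bound is day 23, so cert submission finishes at 23 + 10 = day 33.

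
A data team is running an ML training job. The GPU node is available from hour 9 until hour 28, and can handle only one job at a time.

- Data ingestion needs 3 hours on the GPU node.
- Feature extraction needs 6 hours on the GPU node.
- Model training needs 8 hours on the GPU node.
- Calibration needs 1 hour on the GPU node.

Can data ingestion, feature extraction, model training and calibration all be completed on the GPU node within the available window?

The GPU node window is 28 − 9 = 19 hours.
Running back to back, the jobs need 3 + 6 + 8 + 1 = 18 hours on the GPU node.
Since 18 ≤ 19, they fit within the window.

Yes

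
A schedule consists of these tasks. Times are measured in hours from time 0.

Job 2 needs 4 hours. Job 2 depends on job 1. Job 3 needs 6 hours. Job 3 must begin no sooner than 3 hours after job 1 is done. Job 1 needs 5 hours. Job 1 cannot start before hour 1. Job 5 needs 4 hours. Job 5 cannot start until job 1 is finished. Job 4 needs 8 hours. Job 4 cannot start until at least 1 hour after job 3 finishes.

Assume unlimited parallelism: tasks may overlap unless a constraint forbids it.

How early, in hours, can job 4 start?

16

Job 1 cannot begin until its own release at hour 1. It runs from hour 1 to 1 + 5 = hour 6.
After job 1 (finishes hour 6, plus 3-hour gap → hour 9), job 3 can start at hour 9 and finishes at hour 15.
Job 4 waits on job 3 (finishes hour 15, plus 1-hour gap → hour 16), so the earliest it can start is hour 16.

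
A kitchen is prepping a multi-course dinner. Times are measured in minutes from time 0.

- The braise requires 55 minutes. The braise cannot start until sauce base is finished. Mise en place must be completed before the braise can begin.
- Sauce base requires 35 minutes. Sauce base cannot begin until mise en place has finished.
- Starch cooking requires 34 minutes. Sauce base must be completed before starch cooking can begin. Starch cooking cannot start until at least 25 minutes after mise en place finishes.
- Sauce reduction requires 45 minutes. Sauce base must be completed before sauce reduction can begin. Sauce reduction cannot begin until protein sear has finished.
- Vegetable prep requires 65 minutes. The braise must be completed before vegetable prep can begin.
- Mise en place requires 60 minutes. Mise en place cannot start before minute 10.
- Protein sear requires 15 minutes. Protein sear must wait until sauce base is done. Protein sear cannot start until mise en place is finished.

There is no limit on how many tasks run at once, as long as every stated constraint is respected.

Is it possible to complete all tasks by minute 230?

After its own release at minute 10, mise en place can start at minute 10 and finishes at minute 70.
Sauce base cannot begin until mise en place (finishes minute 70). It runs from minute 70 to 70 + 35 = minute 105.
For starch cooking: sauce base (finishes minute 105); mise en place (finishes minute 70, plus 25-minute gap → minute 95). Taking the maximum gives a start of minute 105, and it finishes at 105 + 34 = minute 139.
For protein sear: sauce base (finishes minute 105); mise en place (finishes minute 70). Taking the maximum gives a start of minute 105, and it finishes at 105 + 15 = minute 120.
For sauce reduction: sauce base (finishes minute 105); protein sear (finishes minute 120). Taking the maximum gives a start of minute 120, and it finishes at 120 + 45 = minute 165.
For the braise: sauce base (finishes minute 105); mise en place (finishes minute 70). Taking the maximum gives a start of minute 105, and it finishes at 105 + 55 = minute 160.
Vegetable prep cannot begin until the braise (finishes minute 160). It runs from minute 160 to 160 + 65 = minute 225.
Every task is finished by minute 225, which is no later than the deadline of 230, so the schedule is feasible.

Yes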